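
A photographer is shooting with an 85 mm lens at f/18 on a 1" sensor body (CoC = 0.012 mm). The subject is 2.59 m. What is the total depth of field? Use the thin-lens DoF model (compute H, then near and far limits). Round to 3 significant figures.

390 mm

Hyperfocal distance H = f²/(N·c) + f = 85²/(18 × 0.012) + 85 = 7225/0.216 + 85 ≈ 33534.1 mm ≈ 33.53 m.
Near limit Dn = s·(H − f)/(H + s − 2f) = 2590 × (33534.1 − 85) / (33534.1 + 2590 − 2 × 85) = 2590 × 33449.1 / 35954.1 ≈ 2409.55 mm.
Far limit Df = s·(H − f)/(H − s) = 2590 × (33534.1 − 85) / (33534.1 − 2590) = 2590 × 33449.1 / 30944.1 ≈ 2799.67 mm.
Depth of field = Df − Dn = 2799.67 − 2409.55 ≈ 390.12 mm.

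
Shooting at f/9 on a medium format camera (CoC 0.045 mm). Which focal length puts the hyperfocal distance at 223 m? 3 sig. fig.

300 mm

From H = f²/(N·c) + f, with f ≪ H: f ≈ √(H·N·c) = √(223000 × 9 × 0.045) = √90315 ≈ 300.5 mm.
Exact: f² + N·c·f − N·c·H = 0 ⇒ f = (−N·c + √((N·c)² + 4·N·c·H))/2 = (−0.405 + √361260)/2 ≈ 300.32 mm ≈ 300 mm.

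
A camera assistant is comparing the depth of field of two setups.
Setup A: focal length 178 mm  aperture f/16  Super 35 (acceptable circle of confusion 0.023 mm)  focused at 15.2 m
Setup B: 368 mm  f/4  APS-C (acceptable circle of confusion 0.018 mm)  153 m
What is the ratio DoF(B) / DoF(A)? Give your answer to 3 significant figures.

4.57

Setup A: H = 178²/(16×0.023) + 178 ≈ 86275.8 mm; DoF = Df − Dn = 18412.5 − 12941.9 ≈ 5470.6 mm.
Setup B: H = 368²/(4×0.018) + 368 ≈ 1881256.9 mm; DoF = Df − Dn = 166512 − 141516 ≈ 24996 mm.
Ratio = 24996 / 5470.6 ≈ 4.57.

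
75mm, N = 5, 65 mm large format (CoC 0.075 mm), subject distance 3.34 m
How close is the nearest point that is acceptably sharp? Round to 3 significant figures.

2.74 m

Hyperfocal distance H = f²/(N·c) + f = 75²/(5 × 0.075) + 75 = 5625/0.375 + 75 ≈ 15075.0 mm ≈ 15.07 m.
Near limit Dn = s·(H − f)/(H + s − 2f) = 3340 × (15075.0 − 75) / (15075.0 + 3340 − 2 × 75) = 3340 × 15000.0 / 18265.0 ≈ 2743.0 mm ≈ 2.74 m.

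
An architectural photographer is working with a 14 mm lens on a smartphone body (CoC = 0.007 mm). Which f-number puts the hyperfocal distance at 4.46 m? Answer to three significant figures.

Rearrange H = f²/(N·c) + f for N: N = f² / ((H − f)·c).
N = 14² / ((4460 − 14) × 0.007) = 196 / 31.12 ≈ 6.30.

f/6.30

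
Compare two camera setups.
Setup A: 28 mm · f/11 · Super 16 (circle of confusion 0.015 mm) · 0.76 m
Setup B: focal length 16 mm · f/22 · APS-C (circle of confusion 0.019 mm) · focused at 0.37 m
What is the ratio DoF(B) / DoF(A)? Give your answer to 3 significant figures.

Setup A: H = 28²/(11×0.015) + 28 ≈ 4779.5 mm; DoF = Df − Dn = 898.40 − 658.55 ≈ 239.85 mm.
Setup B: H = 16²/(22×0.019) + 16 ≈ 628.4 mm; DoF = Df − Dn = 876.81 − 234.47 ≈ 642.34 mm.
Ratio = 642.34 / 239.85 ≈ 2.68.

2.68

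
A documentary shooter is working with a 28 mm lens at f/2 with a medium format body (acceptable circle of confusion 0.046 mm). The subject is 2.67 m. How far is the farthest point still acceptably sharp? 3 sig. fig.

3.87 m

Hyperfocal distance H = f²/(N·c) + f = 28²/(2 × 0.046) + 28 = 784/0.092 + 28 ≈ 8549.7 mm ≈ 8.550 m.
Far limit Df = s·(H − f)/(H − s) = 2670 × (8549.7 − 28) / (8549.7 − 2670) = 2670 × 8521.7 / 5879.7 ≈ 3869.7 mm ≈ 3.87 m.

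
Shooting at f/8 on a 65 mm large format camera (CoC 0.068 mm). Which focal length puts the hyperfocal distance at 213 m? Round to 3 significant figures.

340 mm

From H = f²/(N·c) + f, with f ≪ H: f ≈ √(H·N·c) = √(213000 × 8 × 0.068) = √115872 ≈ 340.4 mm.
The +f correction barely moves this — solving exactly, f² + N·c·f − N·c·H = 0 ⇒ f = (−N·c + √((N·c)² + 4·N·c·H))/2 = (−0.544 + √463488)/2 ≈ 340.13 mm, so f ≈ 340 mm.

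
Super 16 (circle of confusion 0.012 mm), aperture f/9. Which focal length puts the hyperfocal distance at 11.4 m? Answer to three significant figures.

35.0 mm

From H = f²/(N·c) + f, with f ≪ H: f ≈ √(H·N·c) = √(11400 × 9 × 0.012) = √1231.2 ≈ 35.09 mm.
Exact: f² + N·c·f − N·c·H = 0 ⇒ f = (−N·c + √((N·c)² + 4·N·c·H))/2 = (−0.108 + √4924.8)/2 ≈ 35.035 mm ≈ 35.0 mm.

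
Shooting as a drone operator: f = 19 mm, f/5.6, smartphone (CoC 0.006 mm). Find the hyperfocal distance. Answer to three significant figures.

Hyperfocal distance H = f²/(N·c) + f = 19²/(5.6 × 0.006) + 19 = 361/0.0336 + 19 ≈ 10763.0 mm ≈ 10.8 m.

10.8 m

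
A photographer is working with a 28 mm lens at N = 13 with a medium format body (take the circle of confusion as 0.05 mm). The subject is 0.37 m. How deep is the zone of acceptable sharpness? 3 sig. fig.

Hyperfocal distance H = f²/(N·c) + f = 28²/(13 × 0.05) + 28 = 784/0.65 + 28 ≈ 1234.2 mm ≈ 1.234 m.
Near limit Dn = s·(H − f)/(H + s − 2f) = 370 × (1234.2 − 28) / (1234.2 + 370 − 2 × 28) = 370 × 1206.2 / 1548.2 ≈ 288.26 mm.
Far limit Df = s·(H − f)/(H − s) = 370 × (1234.2 − 28) / (1234.2 − 370) = 370 × 1206.2 / 864.2 ≈ 516.43 mm.
Depth of field = Df − Dn = 516.43 − 288.26 ≈ 228.17 mm.

228 mm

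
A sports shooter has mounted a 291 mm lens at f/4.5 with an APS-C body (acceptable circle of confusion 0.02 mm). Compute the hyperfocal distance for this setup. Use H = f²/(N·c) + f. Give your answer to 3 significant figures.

Hyperfocal distance H = f²/(N·c) + f = 291²/(4.5 × 0.02) + 291 = 84681/0.09 + 291 ≈ 941191.0 mm ≈ 941 m.

941 m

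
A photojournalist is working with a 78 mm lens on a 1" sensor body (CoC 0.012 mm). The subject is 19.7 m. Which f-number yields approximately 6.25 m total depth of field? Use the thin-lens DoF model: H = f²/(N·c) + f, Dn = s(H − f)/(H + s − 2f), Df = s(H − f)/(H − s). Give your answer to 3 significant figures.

f/4

Write h = H − f = f²/(N·c). The thin-lens limits are Dn = s·h/(h + (s−f)) and Df = s·h/(h − (s−f)), so DoF = Df − Dn = 2·s·(s−f)·h / (h² − (s−f)²).
That is a quadratic in h: DoF·h² − 2·s·(s−f)·h − DoF·(s−f)² = 0 ⇒ h = (s−f)·(s + √(s² + DoF²)) / DoF = 19622 × (19700 + √(19700² + 6250²)) / 6250 = 19622 × (19700 + 20667.7) / 6250 ≈ 126735 mm.
Then N = f²/(c·h) = 78² / (0.012 × 126735) = 6084 / 1520.8 ≈ 4.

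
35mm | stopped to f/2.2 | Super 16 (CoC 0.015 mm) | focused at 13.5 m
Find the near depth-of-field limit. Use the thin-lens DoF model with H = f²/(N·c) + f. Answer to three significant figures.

9.91 m

Hyperfocal distance H = f²/(N·c) + f = 35²/(2.2 × 0.015) + 35 = 1225/0.033 + 35 ≈ 37156.2 mm ≈ 37.16 m.
Near limit Dn = s·(H − f)/(H + s − 2f) = 13500 × (37156.2 − 35) / (37156.2 + 13500 − 2 × 35) = 13500 × 37121.2 / 50586.2 ≈ 9906.6 mm ≈ 9.91 m.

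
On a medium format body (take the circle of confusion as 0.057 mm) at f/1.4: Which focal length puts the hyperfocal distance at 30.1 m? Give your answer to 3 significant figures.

From H = f²/(N·c) + f, with f ≪ H: f ≈ √(H·N·c) = √(30100 × 1.4 × 0.057) = √2402.0 ≈ 49.01 mm.
The +f correction barely moves this — solving exactly, f² + N·c·f − N·c·H = 0 ⇒ f = (−N·c + √((N·c)² + 4·N·c·H))/2 = (−0.0798 + √9607.9)/2 ≈ 48.970 mm, so f ≈ 49.0 mm.

49.0 mm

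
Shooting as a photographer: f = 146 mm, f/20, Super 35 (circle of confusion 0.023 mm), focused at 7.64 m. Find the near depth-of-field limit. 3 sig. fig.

Hyperfocal distance H = f²/(N·c) + f = 146²/(20 × 0.023) + 146 = 21316/0.46 + 146 ≈ 46485.1 mm ≈ 46.49 m.
Near limit Dn = s·(H − f)/(H + s − 2f) = 7640 × (46485.1 − 146) / (46485.1 + 7640 − 2 × 146) = 7640 × 46339.1 / 53833.1 ≈ 6576.5 mm ≈ 6.58 m.

6.58 m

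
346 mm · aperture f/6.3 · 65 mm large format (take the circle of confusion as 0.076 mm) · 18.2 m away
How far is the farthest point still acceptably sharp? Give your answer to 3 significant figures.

19.6 m

Hyperfocal distance H = f²/(N·c) + f = 346²/(6.3 × 0.076) + 346 = 119716/0.4788 + 346 ≈ 250379.4 mm ≈ 250.4 m.
Far limit Df = s·(H − f)/(H − s) = 18200 × (250379.4 − 346) / (250379.4 − 18200) = 18200 × 250033.4 / 232179.4 ≈ 19600 mm ≈ 19.6 m.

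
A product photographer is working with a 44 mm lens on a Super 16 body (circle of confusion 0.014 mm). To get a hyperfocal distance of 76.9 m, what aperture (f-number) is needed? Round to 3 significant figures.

Rearrange H = f²/(N·c) + f for N: N = f² / ((H − f)·c).
N = 44² / ((76900 − 44) × 0.014) = 1936 / 1076 ≈ 1.80.

f/1.80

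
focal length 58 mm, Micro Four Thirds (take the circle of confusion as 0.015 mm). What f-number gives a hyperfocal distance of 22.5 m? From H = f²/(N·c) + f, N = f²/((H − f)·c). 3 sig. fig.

Rearrange H = f²/(N·c) + f for N: N = f² / ((H − f)·c).
N = 58² / ((22500 − 58) × 0.015) = 3364 / 336.6 ≈ 9.99.

f/9.99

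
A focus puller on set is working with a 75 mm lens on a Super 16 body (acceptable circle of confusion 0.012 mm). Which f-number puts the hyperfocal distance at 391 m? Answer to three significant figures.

Rearrange H = f²/(N·c) + f for N: N = f² / ((H − f)·c).
N = 75² / ((391000 − 75) × 0.012) = 5625 / 4691 ≈ 1.20.

f/1.20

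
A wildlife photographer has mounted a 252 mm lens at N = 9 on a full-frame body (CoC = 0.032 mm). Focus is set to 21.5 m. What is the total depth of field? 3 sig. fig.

4.18 m

Hyperfocal distance H = f²/(N·c) + f = 252²/(9 × 0.032) + 252 = 63504/0.288 + 252 ≈ 220752.0 mm ≈ 220.8 m.
Near limit Dn = s·(H − f)/(H + s − 2f) = 21500 × (220752.0 − 252) / (220752.0 + 21500 − 2 × 252) = 21500 × 220500.0 / 241748.0 ≈ 19610.3 mm.
Far limit Df = s·(H − f)/(H − s) = 21500 × (220752.0 − 252) / (220752.0 − 21500) = 21500 × 220500.0 / 199252.0 ≈ 23792.7 mm.
Depth of field = Df − Dn = 23792.7 − 19610.3 ≈ 4182.4 mm ≈ 4.18 m.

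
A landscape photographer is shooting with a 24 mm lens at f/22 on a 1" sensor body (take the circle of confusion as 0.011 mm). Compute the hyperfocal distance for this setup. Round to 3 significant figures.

Hyperfocal distance H = f²/(N·c) + f = 24²/(22 × 0.011) + 24 = 576/0.242 + 24 ≈ 2404.2 mm ≈ 2.40 m.

2.40 m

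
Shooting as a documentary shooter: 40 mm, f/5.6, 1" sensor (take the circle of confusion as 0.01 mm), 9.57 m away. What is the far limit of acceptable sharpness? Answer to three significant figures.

14.4 m

Hyperfocal distance H = f²/(N·c) + f = 40²/(5.6 × 0.01) + 40 = 1600/0.056 + 40 ≈ 28611.4 mm ≈ 28.61 m.
Far limit Df = s·(H − f)/(H − s) = 9570 × (28611.4 − 40) / (28611.4 − 9570) = 9570 × 28571.4 / 19041.4 ≈ 14360 mm ≈ 14.4 m.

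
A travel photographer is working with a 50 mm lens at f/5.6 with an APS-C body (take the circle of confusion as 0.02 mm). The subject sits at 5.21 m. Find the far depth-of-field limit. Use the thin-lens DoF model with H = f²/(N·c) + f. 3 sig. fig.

Hyperfocal distance H = f²/(N·c) + f = 50²/(5.6 × 0.02) + 50 = 2500/0.112 + 50 ≈ 22371.4 mm ≈ 22.37 m.
Far limit Df = s·(H − f)/(H − s) = 5210 × (22371.4 − 50) / (22371.4 − 5210) = 5210 × 22321.4 / 17161.4 ≈ 6776.5 mm ≈ 6.78 m.

6.78 m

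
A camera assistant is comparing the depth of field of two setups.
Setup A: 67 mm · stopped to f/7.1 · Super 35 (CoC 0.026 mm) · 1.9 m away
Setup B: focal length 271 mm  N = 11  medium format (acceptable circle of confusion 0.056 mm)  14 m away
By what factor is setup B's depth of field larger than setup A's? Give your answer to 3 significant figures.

11.3

Setup A: H = 67²/(7.1×0.026) + 67 ≈ 24384.4 mm; DoF = Df − Dn = 2054.89 − 1766.82 ≈ 288.07 mm.
Setup B: H = 271²/(11×0.056) + 271 ≈ 119493.4 mm; DoF = Df − Dn = 15822.0 − 12554.3 ≈ 3267.7 mm.
Ratio = 3267.7 / 288.07 ≈ 11.3.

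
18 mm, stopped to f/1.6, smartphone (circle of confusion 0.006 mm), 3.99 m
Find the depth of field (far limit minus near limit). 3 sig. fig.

Hyperfocal distance H = f²/(N·c) + f = 18²/(1.6 × 0.006) + 18 = 324/0.0096 + 18 ≈ 33768.0 mm ≈ 33.77 m.
Near limit Dn = s·(H − f)/(H + s − 2f) = 3990 × (33768.0 − 18) / (33768.0 + 3990 − 2 × 18) = 3990 × 33750.0 / 37722.0 ≈ 3569.87 mm.
Far limit Df = s·(H − f)/(H − s) = 3990 × (33768.0 − 18) / (33768.0 − 3990) = 3990 × 33750.0 / 29778.0 ≈ 4522.21 mm.
Depth of field = Df − Dn = 4522.21 − 3569.87 ≈ 952.34 mm ≈ 0.952 m.

0.952 m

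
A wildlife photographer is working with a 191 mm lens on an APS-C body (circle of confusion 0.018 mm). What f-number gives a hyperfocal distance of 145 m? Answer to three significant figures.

Rearrange H = f²/(N·c) + f for N: N = f² / ((H − f)·c).
N = 191² / ((145000 − 191) × 0.018) = 36481 / 2607 ≈ 14.

f/14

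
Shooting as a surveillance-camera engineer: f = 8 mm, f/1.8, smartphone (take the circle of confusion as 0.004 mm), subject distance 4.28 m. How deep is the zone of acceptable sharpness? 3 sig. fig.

Hyperfocal distance H = f²/(N·c) + f = 8²/(1.8 × 0.004) + 8 = 64/0.0072 + 8 ≈ 8896.9 mm ≈ 8.897 m.
Near limit Dn = s·(H − f)/(H + s − 2f) = 4280 × (8896.9 − 8) / (8896.9 + 4280 − 2 × 8) = 4280 × 8888.9 / 13160.9 ≈ 2890.7 mm.
Far limit Df = s·(H − f)/(H − s) = 4280 × (8896.9 − 8) / (8896.9 − 4280) = 4280 × 8888.9 / 4616.9 ≈ 8240.3 mm.
Depth of field = Df − Dn = 8240.3 − 2890.7 ≈ 5349.6 mm ≈ 5.35 m.

5.35 m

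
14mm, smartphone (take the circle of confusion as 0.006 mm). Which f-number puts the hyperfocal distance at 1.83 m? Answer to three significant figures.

Rearrange H = f²/(N·c) + f for N: N = f² / ((H − f)·c).
N = 14² / ((1830 − 14) × 0.006) = 196 / 10.90 ≈ 18.

f/18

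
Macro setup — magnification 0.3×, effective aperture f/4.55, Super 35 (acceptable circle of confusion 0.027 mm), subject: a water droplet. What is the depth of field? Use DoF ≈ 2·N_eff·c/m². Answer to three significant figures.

At magnification m, DoF ≈ 2·N_eff·c/m² = 2 × 4.55 × 0.027 / 0.3² = 0.2457 / 0.09 ≈ 2.73 mm.

2.73 mm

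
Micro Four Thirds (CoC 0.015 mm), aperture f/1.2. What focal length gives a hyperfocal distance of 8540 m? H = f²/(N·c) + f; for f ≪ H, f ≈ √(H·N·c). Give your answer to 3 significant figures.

392 mm

From H = f²/(N·c) + f, with f ≪ H: f ≈ √(H·N·c) = √(8540000 × 1.2 × 0.015) = √153720 ≈ 392.1 mm.
The +f correction barely moves this — solving exactly, f² + N·c·f − N·c·H = 0 ⇒ f = (−N·c + √((N·c)² + 4·N·c·H))/2 = (−0.018 + √614880)/2 ≈ 392.06 mm, so f ≈ 392 mm.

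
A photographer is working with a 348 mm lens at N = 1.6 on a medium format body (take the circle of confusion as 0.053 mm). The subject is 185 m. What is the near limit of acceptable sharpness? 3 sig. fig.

Hyperfocal distance H = f²/(N·c) + f = 348²/(1.6 × 0.053) + 348 = 121104/0.0848 + 348 ≈ 1428461.2 mm ≈ 1428 m.
Near limit Dn = s·(H − f)/(H + s − 2f) = 185000 × (1428461.2 − 348) / (1428461.2 + 185000 − 2 × 348) = 185000 × 1428113.2 / 1612765.2 ≈ 163819 mm ≈ 164 m.

164 m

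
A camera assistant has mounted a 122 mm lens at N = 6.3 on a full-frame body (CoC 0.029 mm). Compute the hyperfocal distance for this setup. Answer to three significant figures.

Hyperfocal distance H = f²/(N·c) + f = 122²/(6.3 × 0.029) + 122 = 14884/0.1827 + 122 ≈ 81588.9 mm ≈ 81.6 m.

81.6 m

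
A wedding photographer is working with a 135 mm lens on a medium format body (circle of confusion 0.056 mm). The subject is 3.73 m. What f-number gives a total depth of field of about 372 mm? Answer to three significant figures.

Write h = H − f = f²/(N·c). The thin-lens limits are Dn = s·h/(h + (s−f)) and Df = s·h/(h − (s−f)), so DoF = Df − Dn = 2·s·(s−f)·h / (h² − (s−f)²).
That is a quadratic in h: DoF·h² − 2·s·(s−f)·h − DoF·(s−f)² = 0 ⇒ h = (s−f)·(s + √(s² + DoF²)) / DoF = 3595 × (3730 + √(3730² + 372²)) / 372 = 3595 × (3730 + 3748.50) / 372 ≈ 72272 mm.
Then N = f²/(c·h) = 135² / (0.056 × 72272) = 18225 / 4047.2 ≈ 4.50.

f/4.50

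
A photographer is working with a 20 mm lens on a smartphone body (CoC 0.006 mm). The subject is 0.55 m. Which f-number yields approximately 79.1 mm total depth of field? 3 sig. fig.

Write h = H − f = f²/(N·c). The thin-lens limits are Dn = s·h/(h + (s−f)) and Df = s·h/(h − (s−f)), so DoF = Df − Dn = 2·s·(s−f)·h / (h² − (s−f)²).
That is a quadratic in h: DoF·h² − 2·s·(s−f)·h − DoF·(s−f)² = 0 ⇒ h = (s−f)·(s + √(s² + DoF²)) / DoF = 530 × (550 + √(550² + 79.1²)) / 79.1 = 530 × (550 + 555.659) / 79.1 ≈ 7408.3 mm.
Then N = f²/(c·h) = 20² / (0.006 × 7408.3) = 400 / 44.450 ≈ 9.

f/9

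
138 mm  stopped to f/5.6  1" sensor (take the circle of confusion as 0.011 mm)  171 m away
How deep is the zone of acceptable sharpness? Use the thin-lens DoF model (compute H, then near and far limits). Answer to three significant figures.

Hyperfocal distance H = f²/(N·c) + f = 138²/(5.6 × 0.011) + 138 = 19044/0.0616 + 138 ≈ 309293.8 mm ≈ 309.3 m.
Near limit Dn = s·(H − f)/(H + s − 2f) = 171000 × (309293.8 − 138) / (309293.8 + 171000 − 2 × 138) = 171000 × 309155.8 / 480017.8 ≈ 110133 mm.
Far limit Df = s·(H − f)/(H − s) = 171000 × (309293.8 − 138) / (309293.8 − 171000) = 171000 × 309155.8 / 138293.8 ≈ 382270 mm.
Depth of field = Df − Dn = 382270 − 110133 ≈ 272137 mm ≈ 272 m.

272 m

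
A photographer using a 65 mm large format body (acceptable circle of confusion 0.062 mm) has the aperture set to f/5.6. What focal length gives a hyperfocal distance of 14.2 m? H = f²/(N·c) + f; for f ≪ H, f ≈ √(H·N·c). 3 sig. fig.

From H = f²/(N·c) + f, with f ≪ H: f ≈ √(H·N·c) = √(14200 × 5.6 × 0.062) = √4930.2 ≈ 70.22 mm.
Exact: f² + N·c·f − N·c·H = 0 ⇒ f = (−N·c + √((N·c)² + 4·N·c·H))/2 = (−0.3472 + √19721)/2 ≈ 70.042 mm ≈ 70.0 mm.

70.0 mm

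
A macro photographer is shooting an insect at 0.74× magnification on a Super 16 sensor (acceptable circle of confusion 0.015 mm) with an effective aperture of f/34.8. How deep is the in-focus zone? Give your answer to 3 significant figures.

1.91 mm

At magnification m, DoF ≈ 2·N_eff·c/m² = 2 × 34.8 × 0.015 / 0.74² = 1.044 / 0.5476 ≈ 1.91 mm.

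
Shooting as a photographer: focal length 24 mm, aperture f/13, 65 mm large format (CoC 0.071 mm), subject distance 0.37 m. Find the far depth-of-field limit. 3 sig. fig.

Hyperfocal distance H = f²/(N·c) + f = 24²/(13 × 0.071) + 24 = 576/0.923 + 24 ≈ 648.1 mm ≈ 0.648 m.
Far limit Df = s·(H − f)/(H − s) = 370 × (648.1 − 24) / (648.1 − 370) = 370 × 624.1 / 278.1 ≈ 830.42 mm ≈ 0.830 m.

0.830 m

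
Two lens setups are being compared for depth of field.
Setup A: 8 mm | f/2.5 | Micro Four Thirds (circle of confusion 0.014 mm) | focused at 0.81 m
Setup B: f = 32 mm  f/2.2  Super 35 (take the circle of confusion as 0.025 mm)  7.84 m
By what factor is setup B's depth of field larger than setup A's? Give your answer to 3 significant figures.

9.07

Setup A: H = 8²/(2.5×0.014) + 8 ≈ 1836.6 mm; DoF = Df − Dn = 1442.81 − 563.05 ≈ 879.76 mm.
Setup B: H = 32²/(2.2×0.025) + 32 ≈ 18650.2 mm; DoF = Df − Dn = 13502.7 − 5523.6 ≈ 7979.1 mm.
Ratio = 7979.1 / 879.76 ≈ 9.07.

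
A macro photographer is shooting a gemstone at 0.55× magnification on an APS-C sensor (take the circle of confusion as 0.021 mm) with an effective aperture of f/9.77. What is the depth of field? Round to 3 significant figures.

1.36 mm

At magnification m, DoF ≈ 2·N_eff·c/m² = 2 × 9.77 × 0.021 / 0.55² = 0.4103 / 0.3025 ≈ 1.36 mm.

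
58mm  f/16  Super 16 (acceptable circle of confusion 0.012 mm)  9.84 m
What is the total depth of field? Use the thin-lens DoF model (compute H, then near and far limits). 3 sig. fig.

16.0 m

Hyperfocal distance H = f²/(N·c) + f = 58²/(16 × 0.012) + 58 = 3364/0.192 + 58 ≈ 17578.8 mm ≈ 17.58 m.
Near limit Dn = s·(H − f)/(H + s − 2f) = 9840 × (17578.8 − 58) / (17578.8 + 9840 − 2 × 58) = 9840 × 17520.8 / 27302.8 ≈ 6315 mm.
Far limit Df = s·(H − f)/(H − s) = 9840 × (17578.8 − 58) / (17578.8 − 9840) = 9840 × 17520.8 / 7738.8 ≈ 22278 mm.
Depth of field = Df − Dn = 22278 − 6315 ≈ 15963 mm ≈ 16.0 m.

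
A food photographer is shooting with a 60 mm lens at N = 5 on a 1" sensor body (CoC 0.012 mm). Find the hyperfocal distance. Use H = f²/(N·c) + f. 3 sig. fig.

Hyperfocal distance H = f²/(N·c) + f = 60²/(5 × 0.012) + 60 = 3600/0.06 + 60 ≈ 60060.0 mm ≈ 60.1 m.

60.1 m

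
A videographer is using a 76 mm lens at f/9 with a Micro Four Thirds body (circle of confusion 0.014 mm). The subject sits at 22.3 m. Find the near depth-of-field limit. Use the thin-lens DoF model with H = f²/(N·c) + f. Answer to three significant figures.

Hyperfocal distance H = f²/(N·c) + f = 76²/(9 × 0.014) + 76 = 5776/0.126 + 76 ≈ 45917.3 mm ≈ 45.92 m.
Near limit Dn = s·(H − f)/(H + s − 2f) = 22300 × (45917.3 − 76) / (45917.3 + 22300 − 2 × 76) = 22300 × 45841.3 / 68065.3 ≈ 15019 mm ≈ 15.0 m.

15.0 m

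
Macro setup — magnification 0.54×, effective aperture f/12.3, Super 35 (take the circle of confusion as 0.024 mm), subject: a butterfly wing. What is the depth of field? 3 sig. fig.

At magnification m, DoF ≈ 2·N_eff·c/m² = 2 × 12.3 × 0.024 / 0.54² = 0.5904 / 0.2916 ≈ 2.02 mm.

2.02 mm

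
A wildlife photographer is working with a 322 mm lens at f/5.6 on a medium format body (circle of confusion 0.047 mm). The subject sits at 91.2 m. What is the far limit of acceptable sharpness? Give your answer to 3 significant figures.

119 m

Hyperfocal distance H = f²/(N·c) + f = 322²/(5.6 × 0.047) + 322 = 103684/0.2632 + 322 ≈ 394258.2 mm ≈ 394.3 m.
Far limit Df = s·(H − f)/(H − s) = 91200 × (394258.2 − 322) / (394258.2 − 91200) = 91200 × 393936.2 / 303058.2 ≈ 118548 mm ≈ 119 m.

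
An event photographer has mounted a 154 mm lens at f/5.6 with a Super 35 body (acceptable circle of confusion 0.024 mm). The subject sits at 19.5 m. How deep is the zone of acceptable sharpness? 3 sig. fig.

4.33 m

Hyperfocal distance H = f²/(N·c) + f = 154²/(5.6 × 0.024) + 154 = 23716/0.1344 + 154 ≈ 176612.3 mm ≈ 176.6 m.
Near limit Dn = s·(H − f)/(H + s − 2f) = 19500 × (176612.3 − 154) / (176612.3 + 19500 − 2 × 154) = 19500 × 176458.3 / 195804.3 ≈ 17573.3 mm.
Far limit Df = s·(H − f)/(H − s) = 19500 × (176612.3 − 154) / (176612.3 − 19500) = 19500 × 176458.3 / 157112.3 ≈ 21901.1 mm.
Depth of field = Df − Dn = 21901.1 − 17573.3 ≈ 4327.8 mm ≈ 4.33 m.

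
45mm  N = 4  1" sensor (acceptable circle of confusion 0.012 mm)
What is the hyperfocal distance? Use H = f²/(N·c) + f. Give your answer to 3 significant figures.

42.2 m

Hyperfocal distance H = f²/(N·c) + f = 45²/(4 × 0.012) + 45 = 2025/0.048 + 45 ≈ 42232.5 mm ≈ 42.2 m.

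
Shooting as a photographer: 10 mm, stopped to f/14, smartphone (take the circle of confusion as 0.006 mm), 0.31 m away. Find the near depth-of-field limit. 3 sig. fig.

248 mm

Hyperfocal distance H = f²/(N·c) + f = 10²/(14 × 0.006) + 10 = 100/0.084 + 10 ≈ 1200.5 mm ≈ 1.200 m.
Near limit Dn = s·(H − f)/(H + s − 2f) = 310 × (1200.5 − 10) / (1200.5 + 310 − 2 × 10) = 310 × 1190.5 / 1490.5 ≈ 247.60 mm.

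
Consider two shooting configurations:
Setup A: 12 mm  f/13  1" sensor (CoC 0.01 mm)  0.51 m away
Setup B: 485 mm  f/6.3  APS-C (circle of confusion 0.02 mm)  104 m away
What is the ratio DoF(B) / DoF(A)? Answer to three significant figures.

20.1

Setup A: H = 12²/(13×0.01) + 12 ≈ 1119.7 mm; DoF = Df − Dn = 926.57 − 351.83 ≈ 574.74 mm.
Setup B: H = 485²/(6.3×0.02) + 485 ≈ 1867350.1 mm; DoF = Df − Dn = 110105 − 98536 ≈ 11569 mm.
Ratio = 11569 / 574.74 ≈ 20.1.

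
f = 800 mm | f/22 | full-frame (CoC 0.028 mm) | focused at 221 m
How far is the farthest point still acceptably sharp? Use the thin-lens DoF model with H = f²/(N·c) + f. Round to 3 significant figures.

280 m

Hyperfocal distance H = f²/(N·c) + f = 800²/(22 × 0.028) + 800 = 640000/0.616 + 800 ≈ 1039761.0 mm ≈ 1040 m.
Far limit Df = s·(H − f)/(H − s) = 221000 × (1039761.0 − 800) / (1039761.0 − 221000) = 221000 × 1038961.0 / 818761.0 ≈ 280436 mm ≈ 280 m.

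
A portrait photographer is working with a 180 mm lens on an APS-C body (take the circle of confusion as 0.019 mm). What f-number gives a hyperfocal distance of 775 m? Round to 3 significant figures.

f/2.20

Rearrange H = f²/(N·c) + f for N: N = f² / ((H − f)·c).
N = 180² / ((775000 − 180) × 0.019) = 32400 / 14722 ≈ 2.20.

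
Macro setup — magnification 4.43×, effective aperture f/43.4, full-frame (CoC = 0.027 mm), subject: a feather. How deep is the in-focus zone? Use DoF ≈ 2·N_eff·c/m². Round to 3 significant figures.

0.119 mm

At magnification m, DoF ≈ 2·N_eff·c/m² = 2 × 43.4 × 0.027 / 4.43² = 2.344 / 19.62 ≈ 0.119 mm.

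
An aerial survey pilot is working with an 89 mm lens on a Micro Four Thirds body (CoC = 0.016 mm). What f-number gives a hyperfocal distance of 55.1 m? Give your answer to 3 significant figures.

f/9

Rearrange H = f²/(N·c) + f for N: N = f² / ((H − f)·c).
N = 89² / ((55100 − 89) × 0.016) = 7921 / 880.2 ≈ 9.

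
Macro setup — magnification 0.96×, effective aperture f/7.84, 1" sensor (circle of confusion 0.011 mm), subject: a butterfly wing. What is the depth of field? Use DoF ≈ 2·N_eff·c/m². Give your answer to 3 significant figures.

0.187 mm

At magnification m, DoF ≈ 2·N_eff·c/m² = 2 × 7.84 × 0.011 / 0.96² = 0.1725 / 0.9216 ≈ 0.187 mm.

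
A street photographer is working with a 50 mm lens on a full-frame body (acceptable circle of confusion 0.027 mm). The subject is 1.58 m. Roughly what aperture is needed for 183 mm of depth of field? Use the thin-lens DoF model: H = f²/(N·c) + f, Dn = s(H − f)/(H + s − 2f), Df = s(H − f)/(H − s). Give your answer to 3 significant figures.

f/3.49

Write h = H − f = f²/(N·c). The thin-lens limits are Dn = s·h/(h + (s−f)) and Df = s·h/(h − (s−f)), so DoF = Df − Dn = 2·s·(s−f)·h / (h² − (s−f)²).
That is a quadratic in h: DoF·h² − 2·s·(s−f)·h − DoF·(s−f)² = 0 ⇒ h = (s−f)·(s + √(s² + DoF²)) / DoF = 1530 × (1580 + √(1580² + 183²)) / 183 = 1530 × (1580 + 1590.56) / 183 ≈ 26508 mm.
Then N = f²/(c·h) = 50² / (0.027 × 26508) = 2500 / 715.72 ≈ 3.49.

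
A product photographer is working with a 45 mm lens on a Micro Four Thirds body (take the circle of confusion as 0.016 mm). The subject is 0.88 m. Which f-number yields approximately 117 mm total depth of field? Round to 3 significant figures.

Write h = H − f = f²/(N·c). The thin-lens limits are Dn = s·h/(h + (s−f)) and Df = s·h/(h − (s−f)), so DoF = Df − Dn = 2·s·(s−f)·h / (h² − (s−f)²).
That is a quadratic in h: DoF·h² − 2·s·(s−f)·h − DoF·(s−f)² = 0 ⇒ h = (s−f)·(s + √(s² + DoF²)) / DoF = 835 × (880 + √(880² + 117²)) / 117 = 835 × (880 + 887.744) / 117 ≈ 12616 mm.
Then N = f²/(c·h) = 45² / (0.016 × 12616) = 2025 / 201.86 ≈ 10.

f/10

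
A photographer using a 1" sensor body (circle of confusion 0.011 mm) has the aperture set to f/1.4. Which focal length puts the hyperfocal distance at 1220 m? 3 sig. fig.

From H = f²/(N·c) + f, with f ≪ H: f ≈ √(H·N·c) = √(1220000 × 1.4 × 0.011) = √18788 ≈ 137.1 mm.
The +f correction barely moves this — solving exactly, f² + N·c·f − N·c·H = 0 ⇒ f = (−N·c + √((N·c)² + 4·N·c·H))/2 = (−0.0154 + √75152)/2 ≈ 137.06 mm, so f ≈ 137 mm.

137 mm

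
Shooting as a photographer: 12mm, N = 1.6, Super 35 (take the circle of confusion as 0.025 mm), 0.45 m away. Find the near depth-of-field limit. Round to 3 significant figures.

401 mm

Hyperfocal distance H = f²/(N·c) + f = 12²/(1.6 × 0.025) + 12 = 144/0.04 + 12 ≈ 3612.0 mm ≈ 3.612 m.
Near limit Dn = s·(H − f)/(H + s − 2f) = 450 × (3612.0 − 12) / (3612.0 + 450 − 2 × 12) = 450 × 3600.0 / 4038.0 ≈ 401.19 mm.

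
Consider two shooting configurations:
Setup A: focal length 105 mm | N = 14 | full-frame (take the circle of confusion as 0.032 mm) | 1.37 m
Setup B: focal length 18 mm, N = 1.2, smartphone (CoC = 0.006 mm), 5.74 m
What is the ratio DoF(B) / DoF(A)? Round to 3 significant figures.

10.5

Setup A: H = 105²/(14×0.032) + 105 ≈ 24714.4 mm; DoF = Df − Dn = 1444.24 − 1303.02 ≈ 141.22 mm.
Setup B: H = 18²/(1.2×0.006) + 18 ≈ 45018.0 mm; DoF = Df − Dn = 6576.2 − 5092.5 ≈ 1483.7 mm.
Ratio = 1483.7 / 141.22 ≈ 10.5.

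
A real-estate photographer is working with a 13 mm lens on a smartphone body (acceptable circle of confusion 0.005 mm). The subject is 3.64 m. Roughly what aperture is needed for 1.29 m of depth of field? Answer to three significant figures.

f/1.60

Write h = H − f = f²/(N·c). The thin-lens limits are Dn = s·h/(h + (s−f)) and Df = s·h/(h − (s−f)), so DoF = Df − Dn = 2·s·(s−f)·h / (h² − (s−f)²).
That is a quadratic in h: DoF·h² − 2·s·(s−f)·h − DoF·(s−f)² = 0 ⇒ h = (s−f)·(s + √(s² + DoF²)) / DoF = 3627 × (3640 + √(3640² + 1290²)) / 1290 = 3627 × (3640 + 3861.83) / 1290 ≈ 21092 mm.
Then N = f²/(c·h) = 13² / (0.005 × 21092) = 169 / 105.46 ≈ 1.60.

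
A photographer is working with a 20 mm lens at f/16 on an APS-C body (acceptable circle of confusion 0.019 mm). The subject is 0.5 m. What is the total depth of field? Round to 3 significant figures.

Hyperfocal distance H = f²/(N·c) + f = 20²/(16 × 0.019) + 20 = 400/0.304 + 20 ≈ 1335.8 mm ≈ 1.336 m.
Near limit Dn = s·(H − f)/(H + s − 2f) = 500 × (1335.8 − 20) / (1335.8 + 500 − 2 × 20) = 500 × 1315.8 / 1795.8 ≈ 366.35 mm.
Far limit Df = s·(H − f)/(H − s) = 500 × (1335.8 − 20) / (1335.8 − 500) = 500 × 1315.8 / 835.8 ≈ 787.15 mm.
Depth of field = Df − Dn = 787.15 − 366.35 ≈ 420.80 mm.

421 mm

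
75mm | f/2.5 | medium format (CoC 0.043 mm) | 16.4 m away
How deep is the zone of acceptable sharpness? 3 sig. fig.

Hyperfocal distance H = f²/(N·c) + f = 75²/(2.5 × 0.043) + 75 = 5625/0.1075 + 75 ≈ 52400.6 mm ≈ 52.40 m.
Near limit Dn = s·(H − f)/(H + s − 2f) = 16400 × (52400.6 − 75) / (52400.6 + 16400 − 2 × 75) = 16400 × 52325.6 / 68650.6 ≈ 12500 mm.
Far limit Df = s·(H − f)/(H − s) = 16400 × (52400.6 − 75) / (52400.6 − 16400) = 16400 × 52325.6 / 36000.6 ≈ 23837 mm.
Depth of field = Df − Dn = 23837 − 12500 ≈ 11337 mm ≈ 11.3 m.

11.3 m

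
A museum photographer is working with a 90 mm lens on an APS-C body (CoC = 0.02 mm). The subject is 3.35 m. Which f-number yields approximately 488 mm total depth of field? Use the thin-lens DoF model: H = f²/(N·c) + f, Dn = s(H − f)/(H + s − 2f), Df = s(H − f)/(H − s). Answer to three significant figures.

Write h = H − f = f²/(N·c). The thin-lens limits are Dn = s·h/(h + (s−f)) and Df = s·h/(h − (s−f)), so DoF = Df − Dn = 2·s·(s−f)·h / (h² − (s−f)²).
That is a quadratic in h: DoF·h² − 2·s·(s−f)·h − DoF·(s−f)² = 0 ⇒ h = (s−f)·(s + √(s² + DoF²)) / DoF = 3260 × (3350 + √(3350² + 488²)) / 488 = 3260 × (3350 + 3385.36) / 488 ≈ 44994 mm.
Then N = f²/(c·h) = 90² / (0.02 × 44994) = 8100 / 899.89 ≈ 9.

f/9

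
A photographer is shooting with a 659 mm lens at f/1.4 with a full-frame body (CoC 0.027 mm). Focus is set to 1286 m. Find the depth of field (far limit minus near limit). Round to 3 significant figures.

291 m

Hyperfocal distance H = f²/(N·c) + f = 659²/(1.4 × 0.027) + 659 = 434281/0.0378 + 659 ≈ 11489574.3 mm ≈ 11490 m.
Near limit Dn = s·(H − f)/(H + s − 2f) = 1286000 × (11489574.3 − 659) / (11489574.3 + 1286000 − 2 × 659) = 1286000 × 11488915.3 / 12774256.3 ≈ 1156603 mm.
Far limit Df = s·(H − f)/(H − s) = 1286000 × (11489574.3 − 659) / (11489574.3 − 1286000) = 1286000 × 11488915.3 / 10203574.3 ≈ 1447997 mm.
Depth of field = Df − Dn = 1447997 − 1156603 ≈ 291394 mm ≈ 291 m.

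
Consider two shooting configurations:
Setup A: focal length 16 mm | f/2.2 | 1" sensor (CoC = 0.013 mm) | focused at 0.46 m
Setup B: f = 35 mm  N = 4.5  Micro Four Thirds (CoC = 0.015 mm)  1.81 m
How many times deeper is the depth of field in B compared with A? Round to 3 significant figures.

7.81

Setup A: H = 16²/(2.2×0.013) + 16 ≈ 8967.0 mm; DoF = Df − Dn = 484.008 − 438.261 ≈ 45.747 mm.
Setup B: H = 35²/(4.5×0.015) + 35 ≈ 18183.1 mm; DoF = Df − Dn = 2006.22 − 1648.74 ≈ 357.48 mm.
Ratio = 357.48 / 45.747 ≈ 7.81.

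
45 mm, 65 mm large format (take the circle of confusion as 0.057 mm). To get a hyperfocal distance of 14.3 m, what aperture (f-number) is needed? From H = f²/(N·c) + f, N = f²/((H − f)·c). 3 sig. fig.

Rearrange H = f²/(N·c) + f for N: N = f² / ((H − f)·c).
N = 45² / ((14300 − 45) × 0.057) = 2025 / 812.5 ≈ 2.49.

f/2.49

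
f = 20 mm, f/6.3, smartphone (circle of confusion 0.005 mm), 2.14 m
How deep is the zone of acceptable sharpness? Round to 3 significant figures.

0.735 m

Hyperfocal distance H = f²/(N·c) + f = 20²/(6.3 × 0.005) + 20 = 400/0.0315 + 20 ≈ 12718.4 mm ≈ 12.72 m.
Near limit Dn = s·(H − f)/(H + s − 2f) = 2140 × (12718.4 − 20) / (12718.4 + 2140 − 2 × 20) = 2140 × 12698.4 / 14818.4 ≈ 1833.84 mm.
Far limit Df = s·(H − f)/(H − s) = 2140 × (12718.4 − 20) / (12718.4 − 2140) = 2140 × 12698.4 / 10578.4 ≈ 2568.87 mm.
Depth of field = Df − Dn = 2568.87 − 1833.84 ≈ 735.03 mm ≈ 0.735 m.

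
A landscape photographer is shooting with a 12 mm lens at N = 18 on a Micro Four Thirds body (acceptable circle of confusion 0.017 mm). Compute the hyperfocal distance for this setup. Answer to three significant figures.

483 mm

Hyperfocal distance H = f²/(N·c) + f = 12²/(18 × 0.017) + 12 = 144/0.306 + 12 ≈ 482.6 mm ≈ 0.483 m.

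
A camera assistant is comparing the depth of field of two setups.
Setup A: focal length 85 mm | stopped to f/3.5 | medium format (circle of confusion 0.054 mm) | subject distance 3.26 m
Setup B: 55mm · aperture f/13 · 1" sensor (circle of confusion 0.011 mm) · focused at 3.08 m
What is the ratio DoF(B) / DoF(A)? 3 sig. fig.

1.65

Setup A: H = 85²/(3.5×0.054) + 85 ≈ 38312.5 mm; DoF = Df − Dn = 3555.29 − 3010.00 ≈ 545.29 mm.
Setup B: H = 55²/(13×0.011) + 55 ≈ 21208.8 mm; DoF = Df − Dn = 3593.93 − 2694.66 ≈ 899.27 mm.
Ratio = 899.27 / 545.29 ≈ 1.65.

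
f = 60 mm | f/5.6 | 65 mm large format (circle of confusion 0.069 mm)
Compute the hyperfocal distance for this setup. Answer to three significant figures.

9.38 m

Hyperfocal distance H = f²/(N·c) + f = 60²/(5.6 × 0.069) + 60 = 3600/0.3864 + 60 ≈ 9376.8 mm ≈ 9.38 m.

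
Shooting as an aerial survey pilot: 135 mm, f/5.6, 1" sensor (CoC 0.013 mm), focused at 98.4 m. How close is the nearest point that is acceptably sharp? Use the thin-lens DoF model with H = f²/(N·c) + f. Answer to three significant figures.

70.7 m

Hyperfocal distance H = f²/(N·c) + f = 135²/(5.6 × 0.013) + 135 = 18225/0.0728 + 135 ≈ 250478.4 mm ≈ 250.5 m.
Near limit Dn = s·(H − f)/(H + s − 2f) = 98400 × (250478.4 − 135) / (250478.4 + 98400 − 2 × 135) = 98400 × 250343.4 / 348608.4 ≈ 70663 mm ≈ 70.7 m.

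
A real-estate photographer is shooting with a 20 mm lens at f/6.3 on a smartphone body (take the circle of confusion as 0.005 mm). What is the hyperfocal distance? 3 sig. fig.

Hyperfocal distance H = f²/(N·c) + f = 20²/(6.3 × 0.005) + 20 = 400/0.0315 + 20 ≈ 12718.4 mm ≈ 12.7 m.

12.7 m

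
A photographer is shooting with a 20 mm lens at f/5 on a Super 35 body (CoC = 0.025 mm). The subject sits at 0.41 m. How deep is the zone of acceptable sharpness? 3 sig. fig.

101 mm

Hyperfocal distance H = f²/(N·c) + f = 20²/(5 × 0.025) + 20 = 400/0.125 + 20 ≈ 3220.0 mm ≈ 3.220 m.
Near limit Dn = s·(H − f)/(H + s − 2f) = 410 × (3220.0 − 20) / (3220.0 + 410 − 2 × 20) = 410 × 3200.0 / 3590.0 ≈ 365.46 mm.
Far limit Df = s·(H − f)/(H − s) = 410 × (3220.0 − 20) / (3220.0 − 410) = 410 × 3200.0 / 2810.0 ≈ 466.90 mm.
Depth of field = Df − Dn = 466.90 − 365.46 ≈ 101.44 mm.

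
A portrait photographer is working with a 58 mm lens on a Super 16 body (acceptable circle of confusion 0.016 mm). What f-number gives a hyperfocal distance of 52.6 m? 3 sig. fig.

f/4

Rearrange H = f²/(N·c) + f for N: N = f² / ((H − f)·c).
N = 58² / ((52600 − 58) × 0.016) = 3364 / 840.7 ≈ 4.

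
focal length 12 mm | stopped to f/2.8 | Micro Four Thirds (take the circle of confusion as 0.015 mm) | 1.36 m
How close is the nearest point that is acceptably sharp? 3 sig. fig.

0.976 m

Hyperfocal distance H = f²/(N·c) + f = 12²/(2.8 × 0.015) + 12 = 144/0.042 + 12 ≈ 3440.6 mm ≈ 3.441 m.
Near limit Dn = s·(H − f)/(H + s − 2f) = 1360 × (3440.6 − 12) / (3440.6 + 1360 − 2 × 12) = 1360 × 3428.6 / 4776.6 ≈ 976.19 mm ≈ 0.976 m.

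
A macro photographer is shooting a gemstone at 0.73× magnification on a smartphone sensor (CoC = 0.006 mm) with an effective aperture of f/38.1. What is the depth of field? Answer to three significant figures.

0.858 mm

At magnification m, DoF ≈ 2·N_eff·c/m² = 2 × 38.1 × 0.006 / 0.73² = 0.4572 / 0.5329 ≈ 0.858 mm.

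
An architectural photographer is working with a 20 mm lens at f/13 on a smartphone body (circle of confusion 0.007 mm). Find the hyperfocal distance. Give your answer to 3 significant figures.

Hyperfocal distance H = f²/(N·c) + f = 20²/(13 × 0.007) + 20 = 400/0.091 + 20 ≈ 4415.6 mm ≈ 4.42 m.

4.42 m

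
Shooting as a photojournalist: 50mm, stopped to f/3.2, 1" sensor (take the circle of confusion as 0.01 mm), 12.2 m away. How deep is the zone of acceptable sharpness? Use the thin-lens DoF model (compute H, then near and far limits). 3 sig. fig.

3.89 m

Hyperfocal distance H = f²/(N·c) + f = 50²/(3.2 × 0.01) + 50 = 2500/0.032 + 50 ≈ 78175.0 mm ≈ 78.17 m.
Near limit Dn = s·(H − f)/(H + s − 2f) = 12200 × (78175.0 − 50) / (78175.0 + 12200 − 2 × 50) = 12200 × 78125.0 / 90275.0 ≈ 10558.0 mm.
Far limit Df = s·(H − f)/(H − s) = 12200 × (78175.0 − 50) / (78175.0 − 12200) = 12200 × 78125.0 / 65975.0 ≈ 14446.8 mm.
Depth of field = Df − Dn = 14446.8 − 10558.0 ≈ 3888.8 mm ≈ 3.89 m.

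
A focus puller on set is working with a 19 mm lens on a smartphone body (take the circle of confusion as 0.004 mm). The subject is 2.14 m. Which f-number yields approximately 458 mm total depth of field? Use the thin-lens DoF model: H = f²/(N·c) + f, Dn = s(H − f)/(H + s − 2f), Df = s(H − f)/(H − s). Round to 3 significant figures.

f/4.50

Write h = H − f = f²/(N·c). The thin-lens limits are Dn = s·h/(h + (s−f)) and Df = s·h/(h − (s−f)), so DoF = Df − Dn = 2·s·(s−f)·h / (h² − (s−f)²).
That is a quadratic in h: DoF·h² − 2·s·(s−f)·h − DoF·(s−f)² = 0 ⇒ h = (s−f)·(s + √(s² + DoF²)) / DoF = 2121 × (2140 + √(2140² + 458²)) / 458 = 2121 × (2140 + 2188.46) / 458 ≈ 20045 mm.
Then N = f²/(c·h) = 19² / (0.004 × 20045) = 361 / 80.180 ≈ 4.50.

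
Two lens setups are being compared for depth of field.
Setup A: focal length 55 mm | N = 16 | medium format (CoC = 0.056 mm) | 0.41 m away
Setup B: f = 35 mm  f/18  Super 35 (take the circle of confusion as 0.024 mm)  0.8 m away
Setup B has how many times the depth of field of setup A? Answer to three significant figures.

5.34

Setup A: H = 55²/(16×0.056) + 55 ≈ 3431.1 mm; DoF = Df − Dn = 458.178 − 370.990 ≈ 87.188 mm.
Setup B: H = 35²/(18×0.024) + 35 ≈ 2870.6 mm; DoF = Df − Dn = 1095.56 − 630.03 ≈ 465.53 mm.
Ratio = 465.53 / 87.188 ≈ 5.34.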